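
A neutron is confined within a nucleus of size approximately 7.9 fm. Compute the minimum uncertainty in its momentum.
6.675 × 10^-21 kg·m/s

Using the Heisenberg uncertainty principle:
ΔxΔp ≥ ℏ/2

With Δx ≈ L = 7.900e-15 m (the confinement size):
Δp_min = ℏ/(2Δx)
Δp_min = (1.055e-34 J·s) / (2 × 7.900e-15 m)
Δp_min = 6.675e-21 kg·m/s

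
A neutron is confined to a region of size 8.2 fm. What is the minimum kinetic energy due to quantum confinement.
77.042 keV

Using the uncertainty principle:

1. Position uncertainty: Δx ≈ 8.200e-15 m
2. Minimum momentum uncertainty: Δp = ℏ/(2Δx) = 6.430e-21 kg·m/s
3. Minimum kinetic energy:
   KE = (Δp)²/(2m) = (6.430e-21)²/(2 × 1.675e-27 kg)
   KE = 1.234e-14 J = 77.042 keV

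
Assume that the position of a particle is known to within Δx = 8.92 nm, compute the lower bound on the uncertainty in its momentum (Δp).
5.911 × 10^-27 kg·m/s

Using the Heisenberg uncertainty principle:
ΔxΔp ≥ ℏ/2

The minimum uncertainty in momentum is:
Δp_min = ℏ/(2Δx)
Δp_min = (1.055e-34 J·s) / (2 × 8.920e-09 m)
Δp_min = 5.911e-27 kg·m/s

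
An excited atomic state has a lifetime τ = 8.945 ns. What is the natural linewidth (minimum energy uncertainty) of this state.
36.792 neV

Using the energy-time uncertainty principle:
ΔEΔt ≥ ℏ/2

The lifetime τ represents the time uncertainty Δt.
The natural linewidth (minimum energy uncertainty) is:

ΔE = ℏ/(2τ)
ΔE = (1.055e-34 J·s) / (2 × 8.945e-09 s)
ΔE = 5.895e-27 J = 36.792 neV

This natural linewidth limits the precision of spectroscopic measurements.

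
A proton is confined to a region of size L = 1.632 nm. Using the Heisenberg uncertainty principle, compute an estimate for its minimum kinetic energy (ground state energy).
1.948 μeV

Using the uncertainty principle to estimate ground state energy:

1. The position uncertainty is approximately the confinement size:
   Δx ≈ L = 1.632e-09 m

2. From ΔxΔp ≥ ℏ/2, the minimum momentum uncertainty is:
   Δp ≈ ℏ/(2L) = 3.231e-26 kg·m/s

3. The kinetic energy is approximately:
   KE ≈ (Δp)²/(2m) = (3.231e-26)²/(2 × 1.673e-27 kg)
   KE ≈ 3.121e-25 J = 1.948 μeV

This is an order-of-magnitude estimate of the ground state energy.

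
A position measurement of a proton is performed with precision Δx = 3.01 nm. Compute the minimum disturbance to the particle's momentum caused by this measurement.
1.752 × 10^-26 kg·m/s

The uncertainty principle implies that measuring position disturbs momentum:
ΔxΔp ≥ ℏ/2

When we measure position with precision Δx, we necessarily introduce a momentum uncertainty:
Δp ≥ ℏ/(2Δx)
Δp_min = (1.055e-34 J·s) / (2 × 3.010e-09 m)
Δp_min = 1.752e-26 kg·m/s

The more precisely we measure position, the greater the momentum disturbance.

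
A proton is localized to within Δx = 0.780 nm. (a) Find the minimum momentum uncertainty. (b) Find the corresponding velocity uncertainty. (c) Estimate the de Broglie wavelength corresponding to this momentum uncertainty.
(a) Δp_min = 6.760 × 10^-26 kg·m/s
(b) Δv_min = 40.416 m/s
(c) λ_dB = 9.802 nm

Step-by-step:

(a) From the uncertainty principle:
Δp_min = ℏ/(2Δx) = (1.055e-34 J·s)/(2 × 7.800e-10 m) = 6.760e-26 kg·m/s

(b) The velocity uncertainty:
Δv = Δp/m = (6.760e-26 kg·m/s)/(1.673e-27 kg) = 4.042e+01 m/s = 40.416 m/s

(c) The de Broglie wavelength for this momentum:
λ = h/p = (6.626e-34 J·s)/(6.760e-26 kg·m/s) = 9.802e-09 m = 9.802 nm

Note: The de Broglie wavelength is comparable to the localization size, as expected from wave-particle duality.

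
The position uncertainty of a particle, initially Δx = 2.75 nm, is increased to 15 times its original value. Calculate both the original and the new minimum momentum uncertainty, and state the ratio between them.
Original Δp_min = 1.917 × 10^-26 kg·m/s; new Δp'_min = 1.278 × 10^-27 kg·m/s; ratio Δp'_min/Δp_min = 1/15.

From the uncertainty principle ΔxΔp ≥ ℏ/2, the minimum momentum uncertainty is Δp_min = ℏ/(2Δx).

Original (Δx = 2.75 nm = 2.750e-09 m):
Δp_min = (1.055e-34 J·s)/(2 × 2.750e-09 m) = 1.917e-26 kg·m/s

When Δx → 15Δx:
Δp'_min = ℏ/(2 × 15Δx) = (1/15) × ℏ/(2Δx) = (1/15) × Δp_min
Δp'_min = 1/15 × 1.917e-26 kg·m/s = 1.278e-27 kg·m/s

Since Δp_min ∝ 1/Δx, when Δx is increased to 15 times its original value, Δp_min decreases to 1/15 of its original value.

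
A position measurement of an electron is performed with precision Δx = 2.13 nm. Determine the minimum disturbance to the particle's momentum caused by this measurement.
2.476 × 10^-26 kg·m/s

The uncertainty principle implies that measuring position disturbs momentum:
ΔxΔp ≥ ℏ/2

When we measure position with precision Δx, we necessarily introduce a momentum uncertainty:
Δp ≥ ℏ/(2Δx)
Δp_min = (1.055e-34 J·s) / (2 × 2.130e-09 m)
Δp_min = 2.476e-26 kg·m/s

The more precisely we measure position, the greater the momentum disturbance.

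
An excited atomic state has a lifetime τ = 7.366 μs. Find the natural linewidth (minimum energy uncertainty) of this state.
44.679 peV

Using the energy-time uncertainty principle:
ΔEΔt ≥ ℏ/2

The lifetime τ represents the time uncertainty Δt.
The natural linewidth (minimum energy uncertainty) is:

ΔE = ℏ/(2τ)
ΔE = (1.055e-34 J·s) / (2 × 7.366e-06 s)
ΔE = 7.158e-30 J = 44.679 peV

This natural linewidth limits the precision of spectroscopic measurements.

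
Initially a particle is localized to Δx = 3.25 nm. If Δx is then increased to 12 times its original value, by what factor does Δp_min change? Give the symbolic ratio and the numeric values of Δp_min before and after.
Original Δp_min = 1.622 × 10^-26 kg·m/s; new Δp'_min = 1.352 × 10^-27 kg·m/s; ratio Δp'_min/Δp_min = 1/12.

From the uncertainty principle ΔxΔp ≥ ℏ/2, the minimum momentum uncertainty is Δp_min = ℏ/(2Δx).

Original (Δx = 3.25 nm = 3.250e-09 m):
Δp_min = (1.055e-34 J·s)/(2 × 3.250e-09 m) = 1.622e-26 kg·m/s

When Δx → 12Δx:
Δp'_min = ℏ/(2 × 12Δx) = (1/12) × ℏ/(2Δx) = (1/12) × Δp_min
Δp'_min = 1/12 × 1.622e-26 kg·m/s = 1.352e-27 kg·m/s

Since Δp_min ∝ 1/Δx, when Δx is increased to 12 times its original value, Δp_min decreases to 1/12 of its original value.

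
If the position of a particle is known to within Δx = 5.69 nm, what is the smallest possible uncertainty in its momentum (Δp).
9.267 × 10^-27 kg·m/s

Using the Heisenberg uncertainty principle:
ΔxΔp ≥ ℏ/2

The minimum uncertainty in momentum is:
Δp_min = ℏ/(2Δx)
Δp_min = (1.055e-34 J·s) / (2 × 5.690e-09 m)
Δp_min = 9.267e-27 kg·m/s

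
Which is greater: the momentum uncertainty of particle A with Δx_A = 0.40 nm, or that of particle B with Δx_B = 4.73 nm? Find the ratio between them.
Particle A has the larger minimum momentum uncertainty, by a factor of 11.82.

For each particle, the minimum momentum uncertainty is Δp_min = ℏ/(2Δx):

Particle A: Δp_A = ℏ/(2×4.000e-10 m) = 1.318e-25 kg·m/s
Particle B: Δp_B = ℏ/(2×4.730e-09 m) = 1.115e-26 kg·m/s

Ratio: Δp_A/Δp_B = 11.82

Since Δp_min ∝ 1/Δx, the particle with smaller position uncertainty (A) has larger momentum uncertainty.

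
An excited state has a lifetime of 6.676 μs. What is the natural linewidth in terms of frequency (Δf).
11.920 kHz

Using the energy-time uncertainty principle and E = hf:
ΔEΔt ≥ ℏ/2
hΔf·Δt ≥ ℏ/2

The minimum frequency uncertainty is:
Δf = ℏ/(2hτ) = 1/(4πτ)
Δf = 1/(4π × 6.676e-06 s)
Δf = 1.192e+04 Hz = 11.920 kHz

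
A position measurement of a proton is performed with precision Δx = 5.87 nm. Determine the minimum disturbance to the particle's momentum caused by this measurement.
8.983 × 10^-27 kg·m/s

The uncertainty principle implies that measuring position disturbs momentum:
ΔxΔp ≥ ℏ/2

When we measure position with precision Δx, we necessarily introduce a momentum uncertainty:
Δp ≥ ℏ/(2Δx)
Δp_min = (1.055e-34 J·s) / (2 × 5.870e-09 m)
Δp_min = 8.983e-27 kg·m/s

The more precisely we measure position, the greater the momentum disturbance.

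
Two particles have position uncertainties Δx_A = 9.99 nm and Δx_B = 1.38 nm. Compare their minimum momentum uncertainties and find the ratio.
Particle B has the larger minimum momentum uncertainty, by a factor of 7.24.

For each particle, the minimum momentum uncertainty is Δp_min = ℏ/(2Δx):

Particle A: Δp_A = ℏ/(2×9.990e-09 m) = 5.278e-27 kg·m/s
Particle B: Δp_B = ℏ/(2×1.380e-09 m) = 3.821e-26 kg·m/s

Ratio: Δp_B/Δp_A = 7.24

Since Δp_min ∝ 1/Δx, the particle with smaller position uncertainty (B) has larger momentum uncertainty.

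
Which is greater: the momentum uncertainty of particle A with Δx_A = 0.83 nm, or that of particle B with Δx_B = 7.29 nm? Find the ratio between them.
Particle A has the larger minimum momentum uncertainty, by a factor of 8.78.

For each particle, the minimum momentum uncertainty is Δp_min = ℏ/(2Δx):

Particle A: Δp_A = ℏ/(2×8.300e-10 m) = 6.353e-26 kg·m/s
Particle B: Δp_B = ℏ/(2×7.290e-09 m) = 7.233e-27 kg·m/s

Ratio: Δp_A/Δp_B = 8.78

Since Δp_min ∝ 1/Δx, the particle with smaller position uncertainty (A) has larger momentum uncertainty.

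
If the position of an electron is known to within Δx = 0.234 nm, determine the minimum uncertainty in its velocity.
247.367 km/s

Using the Heisenberg uncertainty principle and Δp = mΔv:
ΔxΔp ≥ ℏ/2
Δx(mΔv) ≥ ℏ/2

The minimum uncertainty in velocity is:
Δv_min = ℏ/(2mΔx)
Δv_min = (1.055e-34 J·s) / (2 × 9.109e-31 kg × 2.340e-10 m)
Δv_min = 2.474e+05 m/s = 247.367 km/s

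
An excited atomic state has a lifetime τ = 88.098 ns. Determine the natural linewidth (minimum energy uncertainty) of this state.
3.736 neV

Using the energy-time uncertainty principle:
ΔEΔt ≥ ℏ/2

The lifetime τ represents the time uncertainty Δt.
The natural linewidth (minimum energy uncertainty) is:

ΔE = ℏ/(2τ)
ΔE = (1.055e-34 J·s) / (2 × 8.810e-08 s)
ΔE = 5.985e-28 J = 3.736 neV

This natural linewidth limits the precision of spectroscopic measurements.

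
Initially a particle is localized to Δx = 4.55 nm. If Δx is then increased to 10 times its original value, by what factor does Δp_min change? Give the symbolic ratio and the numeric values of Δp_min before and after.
Original Δp_min = 1.159 × 10^-26 kg·m/s; new Δp'_min = 1.159 × 10^-27 kg·m/s; ratio Δp'_min/Δp_min = 1/10.

From the uncertainty principle ΔxΔp ≥ ℏ/2, the minimum momentum uncertainty is Δp_min = ℏ/(2Δx).

Original (Δx = 4.55 nm = 4.550e-09 m):
Δp_min = (1.055e-34 J·s)/(2 × 4.550e-09 m) = 1.159e-26 kg·m/s

When Δx → 10Δx:
Δp'_min = ℏ/(2 × 10Δx) = (1/10) × ℏ/(2Δx) = (1/10) × Δp_min
Δp'_min = 1/10 × 1.159e-26 kg·m/s = 1.159e-27 kg·m/s

Since Δp_min ∝ 1/Δx, when Δx is increased to 10 times its original value, Δp_min decreases to 1/10 of its original value.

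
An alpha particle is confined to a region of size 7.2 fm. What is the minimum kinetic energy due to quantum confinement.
25.189 keV

Using the uncertainty principle:

1. Position uncertainty: Δx ≈ 7.200e-15 m
2. Minimum momentum uncertainty: Δp = ℏ/(2Δx) = 7.323e-21 kg·m/s
3. Minimum kinetic energy:
   KE = (Δp)²/(2m) = (7.323e-21)²/(2 × 6.645e-27 kg)
   KE = 4.036e-15 J = 25.189 keV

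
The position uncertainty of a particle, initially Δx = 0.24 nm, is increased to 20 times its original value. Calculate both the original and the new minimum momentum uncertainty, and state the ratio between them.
Original Δp_min = 2.197 × 10^-25 kg·m/s; new Δp'_min = 1.099 × 10^-26 kg·m/s; ratio Δp'_min/Δp_min = 1/20.

From the uncertainty principle ΔxΔp ≥ ℏ/2, the minimum momentum uncertainty is Δp_min = ℏ/(2Δx).

Original (Δx = 0.24 nm = 2.400e-10 m):
Δp_min = (1.055e-34 J·s)/(2 × 2.400e-10 m) = 2.197e-25 kg·m/s

When Δx → 20Δx:
Δp'_min = ℏ/(2 × 20Δx) = (1/20) × ℏ/(2Δx) = (1/20) × Δp_min
Δp'_min = 1/20 × 2.197e-25 kg·m/s = 1.099e-26 kg·m/s

Since Δp_min ∝ 1/Δx, when Δx is increased to 20 times its original value, Δp_min decreases to 1/20 of its original value.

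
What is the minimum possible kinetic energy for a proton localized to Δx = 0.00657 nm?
120.178 meV

Localizing a particle requires giving it sufficient momentum uncertainty:

1. From uncertainty principle: Δp ≥ ℏ/(2Δx)
   Δp_min = (1.055e-34 J·s) / (2 × 6.570e-12 m)
   Δp_min = 8.026e-24 kg·m/s

2. This momentum uncertainty corresponds to kinetic energy:
   KE ≈ (Δp)²/(2m) = (8.026e-24)²/(2 × 1.673e-27 kg)
   KE = 1.925e-20 J = 120.178 meV

Tighter localization requires more energy.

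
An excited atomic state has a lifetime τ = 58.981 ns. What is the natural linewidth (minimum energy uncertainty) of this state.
5.580 neV

Using the energy-time uncertainty principle:
ΔEΔt ≥ ℏ/2

The lifetime τ represents the time uncertainty Δt.
The natural linewidth (minimum energy uncertainty) is:

ΔE = ℏ/(2τ)
ΔE = (1.055e-34 J·s) / (2 × 5.898e-08 s)
ΔE = 8.940e-28 J = 5.580 neV

This natural linewidth limits the precision of spectroscopic measurements.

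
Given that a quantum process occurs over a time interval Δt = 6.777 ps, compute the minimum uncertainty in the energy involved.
48.562 μeV

Using the energy-time uncertainty principle:
ΔEΔt ≥ ℏ/2

The minimum uncertainty in energy is:
ΔE_min = ℏ/(2Δt)
ΔE_min = (1.055e-34 J·s) / (2 × 6.777e-12 s)
ΔE_min = 7.781e-24 J = 48.562 μeV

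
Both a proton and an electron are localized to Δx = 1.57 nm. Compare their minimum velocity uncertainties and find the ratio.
The electron has the larger minimum velocity uncertainty, by a ratio of 1836.2.

For both particles, Δp_min = ℏ/(2Δx) = 3.359e-26 kg·m/s (same for both).

The velocity uncertainty is Δv = Δp/m:
- proton: Δv = 3.359e-26 / 1.673e-27 = 2.008e+01 m/s = 20.079 m/s
- electron: Δv = 3.359e-26 / 9.109e-31 = 3.687e+04 m/s = 36.869 km/s

Ratio: 3.687e+04 / 2.008e+01 = 1836.2

The lighter particle has larger velocity uncertainty because Δv ∝ 1/m.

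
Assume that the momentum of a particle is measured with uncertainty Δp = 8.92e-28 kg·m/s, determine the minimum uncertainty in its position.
59.113 nm

Using the Heisenberg uncertainty principle:
ΔxΔp ≥ ℏ/2

The minimum uncertainty in position is:
Δx_min = ℏ/(2Δp)
Δx_min = (1.055e-34 J·s) / (2 × 8.920e-28 kg·m/s)
Δx_min = 5.911e-08 m = 59.113 nm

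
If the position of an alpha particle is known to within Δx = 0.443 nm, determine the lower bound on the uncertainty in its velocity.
17.913 m/s

Using the Heisenberg uncertainty principle and Δp = mΔv:
ΔxΔp ≥ ℏ/2
Δx(mΔv) ≥ ℏ/2

The minimum uncertainty in velocity is:
Δv_min = ℏ/(2mΔx)
Δv_min = (1.055e-34 J·s) / (2 × 6.645e-27 kg × 4.430e-10 m)
Δv_min = 1.791e+01 m/s = 17.913 m/s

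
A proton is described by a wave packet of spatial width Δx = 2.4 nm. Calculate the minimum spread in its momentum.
2.197 × 10^-26 kg·m/s

For a wave packet, the spatial width Δx and momentum spread Δp are related by the uncertainty principle:
ΔxΔp ≥ ℏ/2

The minimum momentum spread is:
Δp_min = ℏ/(2Δx)
Δp_min = (1.055e-34 J·s) / (2 × 2.400e-09 m)
Δp_min = 2.197e-26 kg·m/s

A wave packet cannot have both a well-defined position and well-defined momentum.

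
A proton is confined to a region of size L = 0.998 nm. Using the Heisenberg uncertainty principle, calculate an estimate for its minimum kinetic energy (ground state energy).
5.208 μeV

Using the uncertainty principle to estimate ground state energy:

1. The position uncertainty is approximately the confinement size:
   Δx ≈ L = 9.980e-10 m

2. From ΔxΔp ≥ ℏ/2, the minimum momentum uncertainty is:
   Δp ≈ ℏ/(2L) = 5.283e-26 kg·m/s

3. The kinetic energy is approximately:
   KE ≈ (Δp)²/(2m) = (5.283e-26)²/(2 × 1.673e-27 kg)
   KE ≈ 8.345e-25 J = 5.208 μeV

This is an order-of-magnitude estimate of the ground state energy.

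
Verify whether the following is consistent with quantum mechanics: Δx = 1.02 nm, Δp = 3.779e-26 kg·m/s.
No, it violates the uncertainty principle (impossible measurement).

Calculate the product ΔxΔp:
ΔxΔp = (1.020e-09 m) × (3.779e-26 kg·m/s)
ΔxΔp = 3.855e-35 J·s

Compare to the minimum allowed value ℏ/2:
ℏ/2 = 5.273e-35 J·s

Since ΔxΔp = 3.855e-35 J·s < 5.273e-35 J·s = ℏ/2,
the measurement violates the uncertainty principle.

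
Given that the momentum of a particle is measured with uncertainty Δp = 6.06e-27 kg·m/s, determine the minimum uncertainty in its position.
8.701 nm

Using the Heisenberg uncertainty principle:
ΔxΔp ≥ ℏ/2

The minimum uncertainty in position is:
Δx_min = ℏ/(2Δp)
Δx_min = (1.055e-34 J·s) / (2 × 6.060e-27 kg·m/s)
Δx_min = 8.701e-09 m = 8.701 nm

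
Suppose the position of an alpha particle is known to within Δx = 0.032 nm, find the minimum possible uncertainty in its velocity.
247.984 m/s

Using the Heisenberg uncertainty principle and Δp = mΔv:
ΔxΔp ≥ ℏ/2
Δx(mΔv) ≥ ℏ/2

The minimum uncertainty in velocity is:
Δv_min = ℏ/(2mΔx)
Δv_min = (1.055e-34 J·s) / (2 × 6.645e-27 kg × 3.200e-11 m)
Δv_min = 2.480e+02 m/s = 247.984 m/s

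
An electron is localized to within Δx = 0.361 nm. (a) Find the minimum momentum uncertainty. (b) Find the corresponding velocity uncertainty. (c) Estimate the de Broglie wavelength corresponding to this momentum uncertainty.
(a) Δp_min = 1.461 × 10^-25 kg·m/s
(b) Δv_min = 160.343 km/s
(c) λ_dB = 4.536 nm

Step-by-step:

(a) From the uncertainty principle:
Δp_min = ℏ/(2Δx) = (1.055e-34 J·s)/(2 × 3.610e-10 m) = 1.461e-25 kg·m/s

(b) The velocity uncertainty:
Δv = Δp/m = (1.461e-25 kg·m/s)/(9.109e-31 kg) = 1.603e+05 m/s = 160.343 km/s

(c) The de Broglie wavelength for this momentum:
λ = h/p = (6.626e-34 J·s)/(1.461e-25 kg·m/s) = 4.536e-09 m = 4.536 nm

Note: The de Broglie wavelength is comparable to the localization size, as expected from wave-particle duality.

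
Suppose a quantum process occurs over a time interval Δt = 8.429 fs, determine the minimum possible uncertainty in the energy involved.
39.044 meV

Using the energy-time uncertainty principle:
ΔEΔt ≥ ℏ/2

The minimum uncertainty in energy is:
ΔE_min = ℏ/(2Δt)
ΔE_min = (1.055e-34 J·s) / (2 × 8.429e-15 s)
ΔE_min = 6.256e-21 J = 39.044 meV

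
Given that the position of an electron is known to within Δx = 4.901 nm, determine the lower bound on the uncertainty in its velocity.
11.811 km/s

Using the Heisenberg uncertainty principle and Δp = mΔv:
ΔxΔp ≥ ℏ/2
Δx(mΔv) ≥ ℏ/2

The minimum uncertainty in velocity is:
Δv_min = ℏ/(2mΔx)
Δv_min = (1.055e-34 J·s) / (2 × 9.109e-31 kg × 4.901e-09 m)
Δv_min = 1.181e+04 m/s = 11.811 km/s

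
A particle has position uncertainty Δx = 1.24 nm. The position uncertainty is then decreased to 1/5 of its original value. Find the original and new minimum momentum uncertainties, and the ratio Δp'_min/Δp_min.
Original Δp_min = 4.252 × 10^-26 kg·m/s; new Δp'_min = 2.126 × 10^-25 kg·m/s; ratio Δp'_min/Δp_min = 5.

From the uncertainty principle ΔxΔp ≥ ℏ/2, the minimum momentum uncertainty is Δp_min = ℏ/(2Δx).

Original (Δx = 1.24 nm = 1.240e-09 m):
Δp_min = (1.055e-34 J·s)/(2 × 1.240e-09 m) = 4.252e-26 kg·m/s

When Δx → (1/5)Δx:
Δp'_min = ℏ/(2 × (1/5)Δx) = 5 × ℏ/(2Δx) = 5 × Δp_min
Δp'_min = 5 × 4.252e-26 kg·m/s = 2.126e-25 kg·m/s

Since Δp_min ∝ 1/Δx, when Δx is decreased to 1/5 of its original value, Δp_min increases to 5 times its original value.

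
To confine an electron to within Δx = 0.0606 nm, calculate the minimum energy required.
2.594 eV

Localizing a particle requires giving it sufficient momentum uncertainty:

1. From uncertainty principle: Δp ≥ ℏ/(2Δx)
   Δp_min = (1.055e-34 J·s) / (2 × 6.060e-11 m)
   Δp_min = 8.701e-25 kg·m/s

2. This momentum uncertainty corresponds to kinetic energy:
   KE ≈ (Δp)²/(2m) = (8.701e-25)²/(2 × 9.109e-31 kg)
   KE = 4.156e-19 J = 2.594 eV

Tighter localization requires more energy.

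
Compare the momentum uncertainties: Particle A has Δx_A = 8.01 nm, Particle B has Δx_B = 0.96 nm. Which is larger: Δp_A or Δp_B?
Particle B has the larger minimum momentum uncertainty, by a factor of 8.34.

For each particle, the minimum momentum uncertainty is Δp_min = ℏ/(2Δx):

Particle A: Δp_A = ℏ/(2×8.010e-09 m) = 6.583e-27 kg·m/s
Particle B: Δp_B = ℏ/(2×9.600e-10 m) = 5.493e-26 kg·m/s

Ratio: Δp_B/Δp_A = 8.34

Since Δp_min ∝ 1/Δx, the particle with smaller position uncertainty (B) has larger momentum uncertainty.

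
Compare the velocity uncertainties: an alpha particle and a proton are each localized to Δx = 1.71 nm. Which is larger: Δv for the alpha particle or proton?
The proton has the larger minimum velocity uncertainty, by a ratio of 4.0.

For both particles, Δp_min = ℏ/(2Δx) = 3.084e-26 kg·m/s (same for both).

The velocity uncertainty is Δv = Δp/m:
- alpha particle: Δv = 3.084e-26 / 6.645e-27 = 4.641e+00 m/s = 4.641 m/s
- proton: Δv = 3.084e-26 / 1.673e-27 = 1.844e+01 m/s = 18.435 m/s

Ratio: 1.844e+01 / 4.641e+00 = 4.0

The lighter particle has larger velocity uncertainty because Δv ∝ 1/m.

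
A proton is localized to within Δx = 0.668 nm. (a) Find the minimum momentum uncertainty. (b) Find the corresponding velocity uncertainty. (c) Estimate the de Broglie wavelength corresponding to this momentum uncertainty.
(a) Δp_min = 7.894 × 10^-26 kg·m/s
(b) Δv_min = 47.192 m/s
(c) λ_dB = 8.394 nm

Step-by-step:

(a) From the uncertainty principle:
Δp_min = ℏ/(2Δx) = (1.055e-34 J·s)/(2 × 6.680e-10 m) = 7.894e-26 kg·m/s

(b) The velocity uncertainty:
Δv = Δp/m = (7.894e-26 kg·m/s)/(1.673e-27 kg) = 4.719e+01 m/s = 47.192 m/s

(c) The de Broglie wavelength for this momentum:
λ = h/p = (6.626e-34 J·s)/(7.894e-26 kg·m/s) = 8.394e-09 m = 8.394 nm

Note: The de Broglie wavelength is comparable to the localization size, as expected from wave-particle duality.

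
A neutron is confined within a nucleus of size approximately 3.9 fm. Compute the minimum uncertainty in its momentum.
1.352 × 10^-20 kg·m/s

Using the Heisenberg uncertainty principle:
ΔxΔp ≥ ℏ/2

With Δx ≈ L = 3.900e-15 m (the confinement size):
Δp_min = ℏ/(2Δx)
Δp_min = (1.055e-34 J·s) / (2 × 3.900e-15 m)
Δp_min = 1.352e-20 kg·m/s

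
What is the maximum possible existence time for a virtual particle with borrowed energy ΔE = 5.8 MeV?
56.742 ys

Using the energy-time uncertainty principle:
ΔEΔt ≥ ℏ/2

For a virtual particle borrowing energy ΔE, the maximum lifetime is:
Δt_max = ℏ/(2ΔE)

Converting energy:
ΔE = 5.8 MeV = 9.293e-13 J

Δt_max = (1.055e-34 J·s) / (2 × 9.293e-13 J)
Δt_max = 5.674e-23 s = 56.742 ys

Virtual particles with higher borrowed energy exist for shorter times.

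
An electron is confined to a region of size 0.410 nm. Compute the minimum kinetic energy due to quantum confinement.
56.662 meV

Using the uncertainty principle:

1. Position uncertainty: Δx ≈ 4.100e-10 m
2. Minimum momentum uncertainty: Δp = ℏ/(2Δx) = 1.286e-25 kg·m/s
3. Minimum kinetic energy:
   KE = (Δp)²/(2m) = (1.286e-25)²/(2 × 9.109e-31 kg)
   KE = 9.078e-21 J = 56.662 meV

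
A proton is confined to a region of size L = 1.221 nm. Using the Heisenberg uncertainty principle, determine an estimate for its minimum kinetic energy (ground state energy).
3.480 μeV

Using the uncertainty principle to estimate ground state energy:

1. The position uncertainty is approximately the confinement size:
   Δx ≈ L = 1.221e-09 m

2. From ΔxΔp ≥ ℏ/2, the minimum momentum uncertainty is:
   Δp ≈ ℏ/(2L) = 4.318e-26 kg·m/s

3. The kinetic energy is approximately:
   KE ≈ (Δp)²/(2m) = (4.318e-26)²/(2 × 1.673e-27 kg)
   KE ≈ 5.575e-25 J = 3.480 μeV

This is an order-of-magnitude estimate of the ground state energy.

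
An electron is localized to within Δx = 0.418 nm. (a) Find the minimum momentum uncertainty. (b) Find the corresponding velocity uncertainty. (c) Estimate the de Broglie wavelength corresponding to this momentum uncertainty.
(a) Δp_min = 1.261 × 10^-25 kg·m/s
(b) Δv_min = 138.478 km/s
(c) λ_dB = 5.253 nm

Step-by-step:

(a) From the uncertainty principle:
Δp_min = ℏ/(2Δx) = (1.055e-34 J·s)/(2 × 4.180e-10 m) = 1.261e-25 kg·m/s

(b) The velocity uncertainty:
Δv = Δp/m = (1.261e-25 kg·m/s)/(9.109e-31 kg) = 1.385e+05 m/s = 138.478 km/s

(c) The de Broglie wavelength for this momentum:
λ = h/p = (6.626e-34 J·s)/(1.261e-25 kg·m/s) = 5.253e-09 m = 5.253 nm

Note: The de Broglie wavelength is comparable to the localization size, as expected from wave-particle duality.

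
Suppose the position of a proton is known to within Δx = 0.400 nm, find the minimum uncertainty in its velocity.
78.811 m/s

Using the Heisenberg uncertainty principle and Δp = mΔv:
ΔxΔp ≥ ℏ/2
Δx(mΔv) ≥ ℏ/2

The minimum uncertainty in velocity is:
Δv_min = ℏ/(2mΔx)
Δv_min = (1.055e-34 J·s) / (2 × 1.673e-27 kg × 4.000e-10 m)
Δv_min = 7.881e+01 m/s = 78.811 m/s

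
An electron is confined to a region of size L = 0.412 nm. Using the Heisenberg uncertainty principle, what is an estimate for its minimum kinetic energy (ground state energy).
56.114 meV

Using the uncertainty principle to estimate ground state energy:

1. The position uncertainty is approximately the confinement size:
   Δx ≈ L = 4.120e-10 m

2. From ΔxΔp ≥ ℏ/2, the minimum momentum uncertainty is:
   Δp ≈ ℏ/(2L) = 1.280e-25 kg·m/s

3. The kinetic energy is approximately:
   KE ≈ (Δp)²/(2m) = (1.280e-25)²/(2 × 9.109e-31 kg)
   KE ≈ 8.990e-21 J = 56.114 meV

This is an order-of-magnitude estimate of the ground state energy.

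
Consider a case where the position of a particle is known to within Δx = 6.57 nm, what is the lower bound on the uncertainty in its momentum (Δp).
8.026 × 10^-27 kg·m/s

Using the Heisenberg uncertainty principle:
ΔxΔp ≥ ℏ/2

The minimum uncertainty in momentum is:
Δp_min = ℏ/(2Δx)
Δp_min = (1.055e-34 J·s) / (2 × 6.570e-09 m)
Δp_min = 8.026e-27 kg·m/s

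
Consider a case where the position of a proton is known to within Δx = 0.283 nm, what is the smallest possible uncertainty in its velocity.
111.394 m/s

Using the Heisenberg uncertainty principle and Δp = mΔv:
ΔxΔp ≥ ℏ/2
Δx(mΔv) ≥ ℏ/2

The minimum uncertainty in velocity is:
Δv_min = ℏ/(2mΔx)
Δv_min = (1.055e-34 J·s) / (2 × 1.673e-27 kg × 2.830e-10 m)
Δv_min = 1.114e+02 m/s = 111.394 m/s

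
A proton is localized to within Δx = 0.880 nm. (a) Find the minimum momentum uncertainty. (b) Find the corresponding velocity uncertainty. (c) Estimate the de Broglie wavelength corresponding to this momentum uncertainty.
(a) Δp_min = 5.992 × 10^-26 kg·m/s
(b) Δv_min = 35.823 m/s
(c) λ_dB = 11.058 nm

Step-by-step:

(a) From the uncertainty principle:
Δp_min = ℏ/(2Δx) = (1.055e-34 J·s)/(2 × 8.800e-10 m) = 5.992e-26 kg·m/s

(b) The velocity uncertainty:
Δv = Δp/m = (5.992e-26 kg·m/s)/(1.673e-27 kg) = 3.582e+01 m/s = 35.823 m/s

(c) The de Broglie wavelength for this momentum:
λ = h/p = (6.626e-34 J·s)/(5.992e-26 kg·m/s) = 1.106e-08 m = 11.058 nm

Note: The de Broglie wavelength is comparable to the localization size, as expected from wave-particle duality.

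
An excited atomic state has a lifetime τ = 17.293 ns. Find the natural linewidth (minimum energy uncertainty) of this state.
19.031 neV

Using the energy-time uncertainty principle:
ΔEΔt ≥ ℏ/2

The lifetime τ represents the time uncertainty Δt.
The natural linewidth (minimum energy uncertainty) is:

ΔE = ℏ/(2τ)
ΔE = (1.055e-34 J·s) / (2 × 1.729e-08 s)
ΔE = 3.049e-27 J = 19.031 neV

This natural linewidth limits the precision of spectroscopic measurements.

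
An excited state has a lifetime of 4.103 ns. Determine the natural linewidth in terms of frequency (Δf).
19.395 MHz

Using the energy-time uncertainty principle and E = hf:
ΔEΔt ≥ ℏ/2
hΔf·Δt ≥ ℏ/2

The minimum frequency uncertainty is:
Δf = ℏ/(2hτ) = 1/(4πτ)
Δf = 1/(4π × 4.103e-09 s)
Δf = 1.939e+07 Hz = 19.395 MHz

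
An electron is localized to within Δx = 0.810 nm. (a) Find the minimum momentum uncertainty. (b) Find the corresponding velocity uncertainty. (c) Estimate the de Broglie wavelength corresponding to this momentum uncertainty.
(a) Δp_min = 6.510 × 10^-26 kg·m/s
(b) Δv_min = 71.462 km/s
(c) λ_dB = 10.179 nm

Step-by-step:

(a) From the uncertainty principle:
Δp_min = ℏ/(2Δx) = (1.055e-34 J·s)/(2 × 8.100e-10 m) = 6.510e-26 kg·m/s

(b) The velocity uncertainty:
Δv = Δp/m = (6.510e-26 kg·m/s)/(9.109e-31 kg) = 7.146e+04 m/s = 71.462 km/s

(c) The de Broglie wavelength for this momentum:
λ = h/p = (6.626e-34 J·s)/(6.510e-26 kg·m/s) = 1.018e-08 m = 10.179 nm

Note: The de Broglie wavelength is comparable to the localization size, as expected from wave-particle duality.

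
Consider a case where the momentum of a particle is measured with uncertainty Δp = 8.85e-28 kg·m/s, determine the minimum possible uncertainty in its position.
59.580 nm

Using the Heisenberg uncertainty principle:
ΔxΔp ≥ ℏ/2

The minimum uncertainty in position is:
Δx_min = ℏ/(2Δp)
Δx_min = (1.055e-34 J·s) / (2 × 8.850e-28 kg·m/s)
Δx_min = 5.958e-08 m = 59.580 nm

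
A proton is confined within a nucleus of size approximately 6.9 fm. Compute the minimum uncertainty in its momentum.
7.642 × 10^-21 kg·m/s

Using the Heisenberg uncertainty principle:
ΔxΔp ≥ ℏ/2

With Δx ≈ L = 6.900e-15 m (the confinement size):
Δp_min = ℏ/(2Δx)
Δp_min = (1.055e-34 J·s) / (2 × 6.900e-15 m)
Δp_min = 7.642e-21 kg·m/s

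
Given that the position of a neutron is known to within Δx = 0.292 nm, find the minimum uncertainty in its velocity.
107.812 m/s

Using the Heisenberg uncertainty principle and Δp = mΔv:
ΔxΔp ≥ ℏ/2
Δx(mΔv) ≥ ℏ/2

The minimum uncertainty in velocity is:
Δv_min = ℏ/(2mΔx)
Δv_min = (1.055e-34 J·s) / (2 × 1.675e-27 kg × 2.920e-10 m)
Δv_min = 1.078e+02 m/s = 107.812 m/s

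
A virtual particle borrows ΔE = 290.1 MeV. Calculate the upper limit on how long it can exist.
1.134 ys

Using the energy-time uncertainty principle:
ΔEΔt ≥ ℏ/2

For a virtual particle borrowing energy ΔE, the maximum lifetime is:
Δt_max = ℏ/(2ΔE)

Converting energy:
ΔE = 290.1 MeV = 4.648e-11 J

Δt_max = (1.055e-34 J·s) / (2 × 4.648e-11 J)
Δt_max = 1.134e-24 s = 1.134 ys

Virtual particles with higher borrowed energy exist for shorter times.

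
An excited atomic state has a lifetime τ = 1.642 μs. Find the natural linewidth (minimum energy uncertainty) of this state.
200.430 peV

Using the energy-time uncertainty principle:
ΔEΔt ≥ ℏ/2

The lifetime τ represents the time uncertainty Δt.
The natural linewidth (minimum energy uncertainty) is:

ΔE = ℏ/(2τ)
ΔE = (1.055e-34 J·s) / (2 × 1.642e-06 s)
ΔE = 3.211e-29 J = 200.430 peV

This natural linewidth limits the precision of spectroscopic measurements.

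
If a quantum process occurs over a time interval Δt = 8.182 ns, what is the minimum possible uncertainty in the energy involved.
40.223 neV

Using the energy-time uncertainty principle:
ΔEΔt ≥ ℏ/2

The minimum uncertainty in energy is:
ΔE_min = ℏ/(2Δt)
ΔE_min = (1.055e-34 J·s) / (2 × 8.182e-09 s)
ΔE_min = 6.444e-27 J = 40.223 neV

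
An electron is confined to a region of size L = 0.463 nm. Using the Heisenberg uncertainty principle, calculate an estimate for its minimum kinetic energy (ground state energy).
44.433 meV

Using the uncertainty principle to estimate ground state energy:

1. The position uncertainty is approximately the confinement size:
   Δx ≈ L = 4.630e-10 m

2. From ΔxΔp ≥ ℏ/2, the minimum momentum uncertainty is:
   Δp ≈ ℏ/(2L) = 1.139e-25 kg·m/s

3. The kinetic energy is approximately:
   KE ≈ (Δp)²/(2m) = (1.139e-25)²/(2 × 9.109e-31 kg)
   KE ≈ 7.119e-21 J = 44.433 meV

This is an order-of-magnitude estimate of the ground state energy.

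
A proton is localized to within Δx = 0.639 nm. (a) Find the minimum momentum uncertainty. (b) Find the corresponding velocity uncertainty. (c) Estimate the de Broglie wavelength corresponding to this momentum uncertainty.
(a) Δp_min = 8.252 × 10^-26 kg·m/s
(b) Δv_min = 49.334 m/s
(c) λ_dB = 8.030 nm

Step-by-step:

(a) From the uncertainty principle:
Δp_min = ℏ/(2Δx) = (1.055e-34 J·s)/(2 × 6.390e-10 m) = 8.252e-26 kg·m/s

(b) The velocity uncertainty:
Δv = Δp/m = (8.252e-26 kg·m/s)/(1.673e-27 kg) = 4.933e+01 m/s = 49.334 m/s

(c) The de Broglie wavelength for this momentum:
λ = h/p = (6.626e-34 J·s)/(8.252e-26 kg·m/s) = 8.030e-09 m = 8.030 nm

Note: The de Broglie wavelength is comparable to the localization size, as expected from wave-particle duality.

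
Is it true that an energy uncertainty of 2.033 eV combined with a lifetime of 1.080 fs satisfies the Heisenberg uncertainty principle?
Yes, it satisfies the uncertainty relation.

Calculate the product ΔEΔt:
ΔE = 2.033 eV = 3.257e-19 J
ΔEΔt = (3.257e-19 J) × (1.080e-15 s)
ΔEΔt = 3.518e-34 J·s

Compare to the minimum allowed value ℏ/2:
ℏ/2 = 5.273e-35 J·s

Since ΔEΔt = 3.518e-34 J·s ≥ 5.273e-35 J·s = ℏ/2,
this satisfies the uncertainty relation.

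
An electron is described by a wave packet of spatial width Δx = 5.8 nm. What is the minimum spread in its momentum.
9.091 × 10^-27 kg·m/s

For a wave packet, the spatial width Δx and momentum spread Δp are related by the uncertainty principle:
ΔxΔp ≥ ℏ/2

The minimum momentum spread is:
Δp_min = ℏ/(2Δx)
Δp_min = (1.055e-34 J·s) / (2 × 5.800e-09 m)
Δp_min = 9.091e-27 kg·m/s

A wave packet cannot have both a well-defined position and well-defined momentum.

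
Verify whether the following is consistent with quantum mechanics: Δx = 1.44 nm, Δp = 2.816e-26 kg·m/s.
No, it violates the uncertainty principle (impossible measurement).

Calculate the product ΔxΔp:
ΔxΔp = (1.440e-09 m) × (2.816e-26 kg·m/s)
ΔxΔp = 4.055e-35 J·s

Compare to the minimum allowed value ℏ/2:
ℏ/2 = 5.273e-35 J·s

Since ΔxΔp = 4.055e-35 J·s < 5.273e-35 J·s = ℏ/2,
the measurement violates the uncertainty principle.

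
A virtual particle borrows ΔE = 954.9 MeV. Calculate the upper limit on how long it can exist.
3.446 × 10^-25 s

Using the energy-time uncertainty principle:
ΔEΔt ≥ ℏ/2

For a virtual particle borrowing energy ΔE, the maximum lifetime is:
Δt_max = ℏ/(2ΔE)

Converting energy:
ΔE = 954.9 MeV = 1.530e-10 J

Δt_max = (1.055e-34 J·s) / (2 × 1.530e-10 J)
Δt_max = 3.446e-25 s = 3.446 × 10^-25 s

Virtual particles with higher borrowed energy exist for shorter times.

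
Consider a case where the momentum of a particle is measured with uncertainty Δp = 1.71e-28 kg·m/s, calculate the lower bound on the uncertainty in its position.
308.354 nm

Using the Heisenberg uncertainty principle:
ΔxΔp ≥ ℏ/2

The minimum uncertainty in position is:
Δx_min = ℏ/(2Δp)
Δx_min = (1.055e-34 J·s) / (2 × 1.710e-28 kg·m/s)
Δx_min = 3.084e-07 m = 308.354 nm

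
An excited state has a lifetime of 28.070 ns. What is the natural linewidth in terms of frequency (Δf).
2.835 MHz

Using the energy-time uncertainty principle and E = hf:
ΔEΔt ≥ ℏ/2
hΔf·Δt ≥ ℏ/2

The minimum frequency uncertainty is:
Δf = ℏ/(2hτ) = 1/(4πτ)
Δf = 1/(4π × 2.807e-08 s)
Δf = 2.835e+06 Hz = 2.835 MHz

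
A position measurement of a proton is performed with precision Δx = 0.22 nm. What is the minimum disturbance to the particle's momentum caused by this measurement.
2.397 × 10^-25 kg·m/s

The uncertainty principle implies that measuring position disturbs momentum:
ΔxΔp ≥ ℏ/2

When we measure position with precision Δx, we necessarily introduce a momentum uncertainty:
Δp ≥ ℏ/(2Δx)
Δp_min = (1.055e-34 J·s) / (2 × 2.200e-10 m)
Δp_min = 2.397e-25 kg·m/s

The more precisely we measure position, the greater the momentum disturbance.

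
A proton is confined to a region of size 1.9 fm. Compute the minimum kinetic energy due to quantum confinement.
1.437 MeV

Using the uncertainty principle:

1. Position uncertainty: Δx ≈ 1.900e-15 m
2. Minimum momentum uncertainty: Δp = ℏ/(2Δx) = 2.775e-20 kg·m/s
3. Minimum kinetic energy:
   KE = (Δp)²/(2m) = (2.775e-20)²/(2 × 1.673e-27 kg)
   KE = 2.302e-13 J = 1.437 MeV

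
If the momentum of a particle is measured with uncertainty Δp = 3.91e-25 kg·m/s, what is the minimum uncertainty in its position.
134.856 pm

Using the Heisenberg uncertainty principle:
ΔxΔp ≥ ℏ/2

The minimum uncertainty in position is:
Δx_min = ℏ/(2Δp)
Δx_min = (1.055e-34 J·s) / (2 × 3.910e-25 kg·m/s)
Δx_min = 1.349e-10 m = 134.856 pm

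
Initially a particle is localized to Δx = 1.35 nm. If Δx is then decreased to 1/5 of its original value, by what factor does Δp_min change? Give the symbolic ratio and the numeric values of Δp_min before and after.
Original Δp_min = 3.906 × 10^-26 kg·m/s; new Δp'_min = 1.953 × 10^-25 kg·m/s; ratio Δp'_min/Δp_min = 5.

From the uncertainty principle ΔxΔp ≥ ℏ/2, the minimum momentum uncertainty is Δp_min = ℏ/(2Δx).

Original (Δx = 1.35 nm = 1.350e-09 m):
Δp_min = (1.055e-34 J·s)/(2 × 1.350e-09 m) = 3.906e-26 kg·m/s

When Δx → (1/5)Δx:
Δp'_min = ℏ/(2 × (1/5)Δx) = 5 × ℏ/(2Δx) = 5 × Δp_min
Δp'_min = 5 × 3.906e-26 kg·m/s = 1.953e-25 kg·m/s

Since Δp_min ∝ 1/Δx, when Δx is decreased to 1/5 of its original value, Δp_min increases to 5 times its original value.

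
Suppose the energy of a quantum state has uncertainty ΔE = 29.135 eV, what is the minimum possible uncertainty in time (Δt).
11.296 as

Using the energy-time uncertainty principle:
ΔEΔt ≥ ℏ/2

The minimum uncertainty in time is:
Δt_min = ℏ/(2ΔE)
Δt_min = (1.055e-34 J·s) / (2 × 4.668e-18 J)
Δt_min = 1.130e-17 s = 11.296 as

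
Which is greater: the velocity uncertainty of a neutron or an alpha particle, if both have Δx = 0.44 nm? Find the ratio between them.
The neutron has the larger minimum velocity uncertainty, by a ratio of 4.0.

For both particles, Δp_min = ℏ/(2Δx) = 1.198e-25 kg·m/s (same for both).

The velocity uncertainty is Δv = Δp/m:
- neutron: Δv = 1.198e-25 / 1.675e-27 = 7.155e+01 m/s = 71.548 m/s
- alpha particle: Δv = 1.198e-25 / 6.645e-27 = 1.804e+01 m/s = 18.035 m/s

Ratio: 7.155e+01 / 1.804e+01 = 4.0

The lighter particle has larger velocity uncertainty because Δv ∝ 1/m.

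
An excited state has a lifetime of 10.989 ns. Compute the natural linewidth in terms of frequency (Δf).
7.242 MHz

Using the energy-time uncertainty principle and E = hf:
ΔEΔt ≥ ℏ/2
hΔf·Δt ≥ ℏ/2

The minimum frequency uncertainty is:
Δf = ℏ/(2hτ) = 1/(4πτ)
Δf = 1/(4π × 1.099e-08 s)
Δf = 7.242e+06 Hz = 7.242 MHz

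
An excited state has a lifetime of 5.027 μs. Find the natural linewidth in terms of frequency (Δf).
15.830 kHz

Using the energy-time uncertainty principle and E = hf:
ΔEΔt ≥ ℏ/2
hΔf·Δt ≥ ℏ/2

The minimum frequency uncertainty is:
Δf = ℏ/(2hτ) = 1/(4πτ)
Δf = 1/(4π × 5.027e-06 s)
Δf = 1.583e+04 Hz = 15.830 kHz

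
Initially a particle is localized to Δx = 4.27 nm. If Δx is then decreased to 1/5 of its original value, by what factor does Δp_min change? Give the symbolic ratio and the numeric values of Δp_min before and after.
Original Δp_min = 1.235 × 10^-26 kg·m/s; new Δp'_min = 6.174 × 10^-26 kg·m/s; ratio Δp'_min/Δp_min = 5.

From the uncertainty principle ΔxΔp ≥ ℏ/2, the minimum momentum uncertainty is Δp_min = ℏ/(2Δx).

Original (Δx = 4.27 nm = 4.270e-09 m):
Δp_min = (1.055e-34 J·s)/(2 × 4.270e-09 m) = 1.235e-26 kg·m/s

When Δx → (1/5)Δx:
Δp'_min = ℏ/(2 × (1/5)Δx) = 5 × ℏ/(2Δx) = 5 × Δp_min
Δp'_min = 5 × 1.235e-26 kg·m/s = 6.174e-26 kg·m/s

Since Δp_min ∝ 1/Δx, when Δx is decreased to 1/5 of its original value, Δp_min increases to 5 times its original value.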